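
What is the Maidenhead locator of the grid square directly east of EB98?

FB08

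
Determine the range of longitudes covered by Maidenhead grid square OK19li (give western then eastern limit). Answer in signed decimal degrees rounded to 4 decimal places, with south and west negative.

102.9167, 103.0000

Field O=14, K=10: +14·20° lon, +10·10° lat → SW at lon 100°, lat 10°.
Square 1, 9: +1·2° lon, +9·1° lat → SW at lon 102°, lat 19°.
Subsquare l=11, i=8: +11·0.0833333° lon, +8·0.0416667° lat → SW at lon 102.917°, lat 19.3333°.
Cell spans 0.0833333° lon × 0.0416667° lat.
west 102.9167, east 103.0000.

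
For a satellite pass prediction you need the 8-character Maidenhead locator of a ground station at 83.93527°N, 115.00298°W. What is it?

DR23lw94

Add 180° to longitude and 90° to latitude: 64.99702, 173.93527.
Field (20°×10°, letters A–R): lon ⌊64.99702/20⌋ = 3 → D; lat ⌊173.93527/10⌋ = 17 → R.
Square (2°×1°, digits 0–9): lon ⌊4.99702/2⌋ = 2; lat ⌊3.93527/1⌋ = 3.
Subsquare (5′×2.5′, letters a–x): lon ⌊0.99702/0.0833333⌋ = 11 → l; lat ⌊0.93527/0.0416667⌋ = 22 → w.
Extended square (30″×15″, digits 0–9): lon ⌊0.08035/0.00833333⌋ = 9; lat ⌊0.01860/0.00416667⌋ = 4.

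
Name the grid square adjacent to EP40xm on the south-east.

EP50al

Longitude subsquare x = 23; +1 → 24, wraps to 0 = a, carry into square.
Longitude square 4; +1 → 5.
Latitude subsquare m = 12; −1 → 11 = l.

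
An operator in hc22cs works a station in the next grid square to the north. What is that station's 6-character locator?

Latitude subsquare s = 18; +1 → 19 = t.
The longitude characters are unchanged.

HC22ct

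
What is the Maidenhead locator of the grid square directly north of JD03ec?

JD03ed

Latitude subsquare c = 2; +1 → 3 = d.
The longitude characters are unchanged.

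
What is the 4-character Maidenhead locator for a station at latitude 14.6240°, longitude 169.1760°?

RK44

Shift to the Maidenhead origin (180°W, 90°S): lon 349.18, lat 104.62.
Field: 349.18/20 → 17 → R, 104.62/10 → 10 → K; chars RK.
Square: 9.18/2 → 4, 4.62/1 → 4; chars 44.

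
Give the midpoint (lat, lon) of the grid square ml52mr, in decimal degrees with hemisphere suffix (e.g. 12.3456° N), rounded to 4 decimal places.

Field M=12, L=11: +12·20° lon, +11·10° lat → SW at lon 60°, lat 20°.
Square 5, 2: +5·2° lon, +2·1° lat → SW at lon 70°, lat 22°.
Subsquare m=12, r=17: +12·0.0833333° lon, +17·0.0416667° lat → SW at lon 71°, lat 22.7083°.
Cell spans 0.0833333° lon × 0.0416667° lat. Centre is SW corner plus half of each.
latitude 22.7292° N, longitude 71.0417° E.

22.7292° N, 71.0417° E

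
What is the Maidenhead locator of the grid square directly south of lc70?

LB79

Latitude square 0; −1 → -1, wraps to 9, carry into field.
Latitude field C = 2; −1 → 1 = B.
The longitude characters are unchanged.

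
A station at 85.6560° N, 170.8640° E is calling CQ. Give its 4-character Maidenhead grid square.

Offset from 180°W / 90°S: lon 350.86°, lat 175.66°.
Field: lon ⌊350.86/20⌋ = 17 → R; lat ⌊175.66/10⌋ = 17 → R.
Square: lon ⌊10.86/2⌋ = 5; lat ⌊5.66/1⌋ = 5.

RR55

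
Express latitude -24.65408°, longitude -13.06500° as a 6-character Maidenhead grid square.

IG35li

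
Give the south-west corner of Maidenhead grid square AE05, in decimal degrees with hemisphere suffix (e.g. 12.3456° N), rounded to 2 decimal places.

Field A=0, E=4: +0·20° lon, +4·10° lat → SW at lon -180°, lat -50°.
Square 0, 5: +0·2° lon, +5·1° lat → SW at lon -180°, lat -45°.
latitude 45.00° S, longitude 180.00° W.

45.00° S, 180.00° W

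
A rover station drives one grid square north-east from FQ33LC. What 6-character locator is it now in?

Longitude subsquare l = 11; +1 → 12 = m.
Latitude subsquare c = 2; +1 → 3 = d.

FQ33md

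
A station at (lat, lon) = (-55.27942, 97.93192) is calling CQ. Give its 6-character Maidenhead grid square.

Shift to the Maidenhead origin (180°W, 90°S): lon 277.9319, lat 34.7206.
Field: lon ⌊277.9319/20⌋ = 13 → N; lat ⌊34.7206/10⌋ = 3 → D.
Square: lon ⌊17.9319/2⌋ = 8; lat ⌊4.7206/1⌋ = 4.
Subsquare: lon ⌊1.9319/0.0833333⌋ = 23 → x; lat ⌊0.7206/0.0416667⌋ = 17 → r.

ND84xr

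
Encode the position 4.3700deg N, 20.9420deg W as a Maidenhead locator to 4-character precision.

HJ94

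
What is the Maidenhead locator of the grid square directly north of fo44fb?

Latitude subsquare b = 1; +1 → 2 = c.
The longitude characters are unchanged.

FO44fc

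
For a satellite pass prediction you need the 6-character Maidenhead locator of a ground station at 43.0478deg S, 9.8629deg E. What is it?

Offset from 180°W / 90°S: lon 189.8629°, lat 46.9522°.
Field: lon ⌊189.8629/20⌋ = 9 → J; lat ⌊46.9522/10⌋ = 4 → E.
Square: lon ⌊9.8629/2⌋ = 4; lat ⌊6.9522/1⌋ = 6.
Subsquare: lon ⌊1.8629/0.0833333⌋ = 22 → w; lat ⌊0.9522/0.0416667⌋ = 22 → w.

JE46ww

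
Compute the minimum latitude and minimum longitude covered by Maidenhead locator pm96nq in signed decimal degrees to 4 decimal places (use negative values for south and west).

36.6667, 139.0833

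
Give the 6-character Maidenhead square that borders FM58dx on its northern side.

FM59da

Latitude subsquare x = 23; +1 → 24, wraps to 0 = a, carry into square.
Latitude square 8; +1 → 9.
The longitude characters are unchanged.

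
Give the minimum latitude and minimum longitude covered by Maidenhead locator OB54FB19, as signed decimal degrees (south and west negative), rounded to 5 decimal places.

Field O=14, B=1: +14·20° lon, +1·10° lat → SW at lon 100°, lat -80°.
Square 5, 4: +5·2° lon, +4·1° lat → SW at lon 110°, lat -76°.
Subsquare f=5, b=1: +5·0.0833333° lon, +1·0.0416667° lat → SW at lon 110.417°, lat -75.9583°.
Extended square 1, 9: +1·0.00833333° lon, +9·0.00416667° lat → SW at lon 110.425°, lat -75.9208°.
latitude -75.92083, longitude 110.42500.

-75.92083, 110.42500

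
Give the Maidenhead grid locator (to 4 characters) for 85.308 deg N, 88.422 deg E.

NR45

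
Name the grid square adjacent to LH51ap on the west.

LH41xp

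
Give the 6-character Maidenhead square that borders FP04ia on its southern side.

Latitude subsquare a = 0; −1 → -1, wraps to 23 = x, carry into square.
Latitude square 4; −1 → 3.
The longitude characters are unchanged.

FP03ix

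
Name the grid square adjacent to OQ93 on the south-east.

Longitude square 9; +1 → 10, wraps to 0, carry into field.
Longitude field O = 14; +1 → 15 = P.
Latitude square 3; −1 → 2.

PQ02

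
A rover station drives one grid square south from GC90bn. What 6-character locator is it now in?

GC90bm

Latitude subsquare n = 13; −1 → 12 = m.
The longitude characters are unchanged.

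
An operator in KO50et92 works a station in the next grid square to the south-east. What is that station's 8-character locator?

KO50ft01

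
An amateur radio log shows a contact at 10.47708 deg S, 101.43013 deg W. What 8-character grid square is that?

DH99gm85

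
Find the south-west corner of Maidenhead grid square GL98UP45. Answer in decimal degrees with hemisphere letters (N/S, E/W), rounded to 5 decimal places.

Field G=6, L=11: +6·20° lon, +11·10° lat → SW at lon -60°, lat 20°.
Square 9, 8: +9·2° lon, +8·1° lat → SW at lon -42°, lat 28°.
Subsquare u=20, p=15: +20·0.0833333° lon, +15·0.0416667° lat → SW at lon -40.3333°, lat 28.625°.
Extended square 4, 5: +4·0.00833333° lon, +5·0.00416667° lat → SW at lon -40.3°, lat 28.6458°.
latitude 28.64583° N, longitude 40.30000° W.

28.64583° N, 40.30000° W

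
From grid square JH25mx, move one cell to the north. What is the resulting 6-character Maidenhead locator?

JH26ma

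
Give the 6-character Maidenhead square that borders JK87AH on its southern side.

JK87ag

Latitude subsquare h = 7; −1 → 6 = g.
The longitude characters are unchanged.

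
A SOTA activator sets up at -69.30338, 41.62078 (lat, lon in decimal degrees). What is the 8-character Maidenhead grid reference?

LC00tq47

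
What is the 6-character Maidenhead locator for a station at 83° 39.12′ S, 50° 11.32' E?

Offset from 180°W / 90°S: lon 230.1887°, lat 6.3480°.
Field: 230.1887/20 → 11 → L, 6.3480/10 → 0 → A; chars LA.
Square: 10.1887/2 → 5, 6.3480/1 → 6; chars 56.
Subsquare: 0.1887/0.0833333 → 2 → c, 0.3480/0.0416667 → 8 → i; chars ci.

LA56ci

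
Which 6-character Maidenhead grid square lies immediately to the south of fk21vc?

Latitude subsquare c = 2; −1 → 1 = b.
The longitude characters are unchanged.

FK21vb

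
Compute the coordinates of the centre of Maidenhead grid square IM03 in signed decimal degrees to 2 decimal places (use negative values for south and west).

33.50, -19.00

Field I=8, M=12: +8·20° lon, +12·10° lat → SW at lon -20°, lat 30°.
Square 0, 3: +0·2° lon, +3·1° lat → SW at lon -20°, lat 33°.
Cell spans 2° lon × 1° lat. Centre is SW corner plus half of each.
latitude 33.50, longitude -19.00.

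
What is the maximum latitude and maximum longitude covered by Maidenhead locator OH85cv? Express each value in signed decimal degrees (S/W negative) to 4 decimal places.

Field O=14, H=7: +14·20° lon, +7·10° lat → SW at lon 100°, lat -20°.
Square 8, 5: +8·2° lon, +5·1° lat → SW at lon 116°, lat -15°.
Subsquare c=2, v=21: +2·0.0833333° lon, +21·0.0416667° lat → SW at lon 116.167°, lat -14.125°.
Cell spans 0.0833333° lon × 0.0416667° lat. NE corner is SW corner plus one full cell.
latitude -14.0833, longitude 116.2500.

-14.0833, 116.2500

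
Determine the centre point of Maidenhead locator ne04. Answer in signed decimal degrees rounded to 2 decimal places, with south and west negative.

-45.50, 81.00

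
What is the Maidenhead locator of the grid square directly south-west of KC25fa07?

Longitude extended square 0; −1 → -1, wraps to 9, carry into subsquare.
Longitude subsquare f = 5; −1 → 4 = e.
Latitude extended square 7; −1 → 6.

KC25ea96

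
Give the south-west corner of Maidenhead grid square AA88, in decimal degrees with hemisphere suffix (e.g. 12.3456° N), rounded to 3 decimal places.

82.000° S, 164.000° W

Field A=0, A=0: +0·20° lon, +0·10° lat → SW at lon -180°, lat -90°.
Square 8, 8: +8·2° lon, +8·1° lat → SW at lon -164°, lat -82°.
latitude 82.000° S, longitude 164.000° W.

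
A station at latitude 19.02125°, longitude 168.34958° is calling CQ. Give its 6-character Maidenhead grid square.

Add 180° to longitude and 90° to latitude: 348.3496, 109.0212.
Field: 348.3496/20 → 17 → R, 109.0212/10 → 10 → K; chars RK.
Square: 8.3496/2 → 4, 9.0212/1 → 9; chars 49.
Subsquare: 0.3496/0.0833333 → 4 → e, 0.0212/0.0416667 → 0 → a; chars ea.

RK49ea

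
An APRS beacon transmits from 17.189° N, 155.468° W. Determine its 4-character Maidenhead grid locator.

BK27

Shift to the Maidenhead origin (180°W, 90°S): lon 24.53, lat 107.19.
Field: lon ⌊24.53/20⌋ = 1 → B; lat ⌊107.19/10⌋ = 10 → K.
Square: lon ⌊4.53/2⌋ = 2; lat ⌊7.19/1⌋ = 7.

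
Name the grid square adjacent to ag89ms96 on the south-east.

AG89ns05

Longitude extended square 9; +1 → 10, wraps to 0, carry into subsquare.
Longitude subsquare m = 12; +1 → 13 = n.
Latitude extended square 6; −1 → 5.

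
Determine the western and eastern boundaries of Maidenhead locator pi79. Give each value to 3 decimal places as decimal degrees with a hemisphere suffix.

134.000° E, 136.000° E

Field P=15, I=8: +15·20° lon, +8·10° lat → SW at lon 120°, lat -10°.
Square 7, 9: +7·2° lon, +9·1° lat → SW at lon 134°, lat -1°.
Cell spans 2° lon × 1° lat.
west 134.000° E, east 136.000° E.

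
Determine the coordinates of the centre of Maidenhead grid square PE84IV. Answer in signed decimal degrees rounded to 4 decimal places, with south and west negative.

-45.1042, 136.7083

Field P=15, E=4: +15·20° lon, +4·10° lat → SW at lon 120°, lat -50°.
Square 8, 4: +8·2° lon, +4·1° lat → SW at lon 136°, lat -46°.
Subsquare i=8, v=21: +8·0.0833333° lon, +21·0.0416667° lat → SW at lon 136.667°, lat -45.125°.
Cell spans 0.0833333° lon × 0.0416667° lat. Centre is SW corner plus half of each.
latitude -45.1042, longitude 136.7083.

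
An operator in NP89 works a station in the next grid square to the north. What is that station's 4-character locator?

NQ80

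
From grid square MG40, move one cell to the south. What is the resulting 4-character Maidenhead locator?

MF49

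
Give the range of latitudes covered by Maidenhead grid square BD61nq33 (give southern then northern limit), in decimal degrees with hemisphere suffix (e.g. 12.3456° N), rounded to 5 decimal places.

58.32083° S, 58.31667° S

Field B=1, D=3: +1·20° lon, +3·10° lat → SW at lon -160°, lat -60°.
Square 6, 1: +6·2° lon, +1·1° lat → SW at lon -148°, lat -59°.
Subsquare n=13, q=16: +13·0.0833333° lon, +16·0.0416667° lat → SW at lon -146.917°, lat -58.3333°.
Extended square 3, 3: +3·0.00833333° lon, +3·0.00416667° lat → SW at lon -146.892°, lat -58.3208°.
Cell spans 0.00833333° lon × 0.00416667° lat.
south 58.32083° S, north 58.31667° S.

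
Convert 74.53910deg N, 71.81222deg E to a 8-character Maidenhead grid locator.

MQ54vm79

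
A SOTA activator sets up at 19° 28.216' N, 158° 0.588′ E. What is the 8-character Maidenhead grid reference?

Shift to the Maidenhead origin (180°W, 90°S): lon 338.00980, lat 109.47027.
Field: 338.00980/20 → 16 → Q, 109.47027/10 → 10 → K; chars QK.
Square: 18.00980/2 → 9, 9.47027/1 → 9; chars 99.
Subsquare: 0.00980/0.0833333 → 0 → a, 0.47027/0.0416667 → 11 → l; chars al.
Extended square: 0.00980/0.00833333 → 1, 0.01193/0.00416667 → 2; chars 12.

QK99al12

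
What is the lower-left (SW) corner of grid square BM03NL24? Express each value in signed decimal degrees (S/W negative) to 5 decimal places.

33.47500, -158.90000

Field B=1, M=12: +1·20° lon, +12·10° lat → SW at lon -160°, lat 30°.
Square 0, 3: +0·2° lon, +3·1° lat → SW at lon -160°, lat 33°.
Subsquare n=13, l=11: +13·0.0833333° lon, +11·0.0416667° lat → SW at lon -158.917°, lat 33.4583°.
Extended square 2, 4: +2·0.00833333° lon, +4·0.00416667° lat → SW at lon -158.9°, lat 33.475°.
latitude 33.47500, longitude -158.90000.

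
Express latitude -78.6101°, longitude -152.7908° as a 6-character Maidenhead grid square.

BB31oj

Shift to the Maidenhead origin (180°W, 90°S): lon 27.2092, lat 11.3899.
Field: lon ⌊27.2092/20⌋ = 1 → B; lat ⌊11.3899/10⌋ = 1 → B.
Square: lon ⌊7.2092/2⌋ = 3; lat ⌊1.3899/1⌋ = 1.
Subsquare: lon ⌊1.2092/0.0833333⌋ = 14 → o; lat ⌊0.3899/0.0416667⌋ = 9 → j.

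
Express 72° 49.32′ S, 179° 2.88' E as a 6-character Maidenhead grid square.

Add 180° to longitude and 90° to latitude: 359.0480, 17.1780.
Field (20°×10°, letters A–R): 359.0480/20 → 17 → R, 17.1780/10 → 1 → B; chars RB.
Square (2°×1°, digits 0–9): 19.0480/2 → 9, 7.1780/1 → 7; chars 97.
Subsquare (5′×2.5′, letters a–x): 1.0480/0.0833333 → 12 → m, 0.1780/0.0416667 → 4 → e; chars me.

RB97me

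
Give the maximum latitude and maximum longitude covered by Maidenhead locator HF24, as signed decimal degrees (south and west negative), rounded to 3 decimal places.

-35.000, -34.000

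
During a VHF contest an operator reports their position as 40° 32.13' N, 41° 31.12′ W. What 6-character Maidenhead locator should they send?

GN90fm

Offset from 180°W / 90°S: lon 138.4813°, lat 130.5355°.
Field: lon ⌊138.4813/20⌋ = 6 → G; lat ⌊130.5355/10⌋ = 13 → N.
Square: lon ⌊18.4813/2⌋ = 9; lat ⌊0.5355/1⌋ = 0.
Subsquare: lon ⌊0.4813/0.0833333⌋ = 5 → f; lat ⌊0.5355/0.0416667⌋ = 12 → m.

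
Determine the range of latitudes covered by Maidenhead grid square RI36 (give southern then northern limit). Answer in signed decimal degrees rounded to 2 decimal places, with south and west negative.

-4.00, -3.00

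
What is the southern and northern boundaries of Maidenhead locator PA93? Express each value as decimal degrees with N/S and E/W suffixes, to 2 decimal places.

Field P=15, A=0: +15·20° lon, +0·10° lat → SW at lon 120°, lat -90°.
Square 9, 3: +9·2° lon, +3·1° lat → SW at lon 138°, lat -87°.
Cell spans 2° lon × 1° lat.
south 87.00° S, north 86.00° S.

87.00° S, 86.00° S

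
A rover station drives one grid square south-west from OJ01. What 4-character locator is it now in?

Longitude square 0; −1 → -1, wraps to 9, carry into field.
Longitude field O = 14; −1 → 13 = N.
Latitude square 1; −1 → 0.

NJ90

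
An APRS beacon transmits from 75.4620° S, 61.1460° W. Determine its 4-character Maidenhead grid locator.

FB94

Add 180° to longitude and 90° to latitude: 118.85, 14.54.
Field: 118.85/20 → 5 → F, 14.54/10 → 1 → B; chars FB.
Square: 18.85/2 → 9, 4.54/1 → 4; chars 94.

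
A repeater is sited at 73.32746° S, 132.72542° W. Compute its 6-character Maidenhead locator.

CB36pq

Add 180° to longitude and 90° to latitude: 47.2746, 16.6725.
Field: lon ⌊47.2746/20⌋ = 2 → C; lat ⌊16.6725/10⌋ = 1 → B.
Square: lon ⌊7.2746/2⌋ = 3; lat ⌊6.6725/1⌋ = 6.
Subsquare: lon ⌊1.2746/0.0833333⌋ = 15 → p; lat ⌊0.6725/0.0416667⌋ = 16 → q.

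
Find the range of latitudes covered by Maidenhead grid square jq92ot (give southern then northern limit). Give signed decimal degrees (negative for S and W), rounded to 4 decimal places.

72.7917, 72.8333

Field J=9, Q=16: +9·20° lon, +16·10° lat → SW at lon 0°, lat 70°.
Square 9, 2: +9·2° lon, +2·1° lat → SW at lon 18°, lat 72°.
Subsquare o=14, t=19: +14·0.0833333° lon, +19·0.0416667° lat → SW at lon 19.1667°, lat 72.7917°.
Cell spans 0.0833333° lon × 0.0416667° lat.
south 72.7917, north 72.8333.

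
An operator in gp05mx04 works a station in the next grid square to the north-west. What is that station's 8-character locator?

GP05lx95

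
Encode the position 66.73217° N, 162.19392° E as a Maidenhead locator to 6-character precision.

RP16cr

Shift to the Maidenhead origin (180°W, 90°S): lon 342.1939, lat 156.7322.
Field: 342.1939/20 → 17 → R, 156.7322/10 → 15 → P; chars RP.
Square: 2.1939/2 → 1, 6.7322/1 → 6; chars 16.
Subsquare: 0.1939/0.0833333 → 2 → c, 0.7322/0.0416667 → 17 → r; chars cr.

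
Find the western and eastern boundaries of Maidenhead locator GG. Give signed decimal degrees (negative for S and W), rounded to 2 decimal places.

Field G=6, G=6: +6·20° lon, +6·10° lat → SW at lon -60°, lat -30°.
Cell spans 20° lon × 10° lat.
west -60.00, east -40.00.

-60.00, -40.00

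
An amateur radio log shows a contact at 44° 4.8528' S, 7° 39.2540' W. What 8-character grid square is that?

IE65ew10

Offset from 180°W / 90°S: lon 172.34577°, lat 45.91912°.
Field: lon ⌊172.34577/20⌋ = 8 → I; lat ⌊45.91912/10⌋ = 4 → E.
Square: lon ⌊12.34577/2⌋ = 6; lat ⌊5.91912/1⌋ = 5.
Subsquare: lon ⌊0.34577/0.0833333⌋ = 4 → e; lat ⌊0.91912/0.0416667⌋ = 22 → w.
Extended square: lon ⌊0.01243/0.00833333⌋ = 1; lat ⌊0.00245/0.00416667⌋ = 0.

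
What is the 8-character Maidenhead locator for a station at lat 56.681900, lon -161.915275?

Shift to the Maidenhead origin (180°W, 90°S): lon 18.08472, lat 146.68190.
Field: 18.08472/20 → 0 → A, 146.68190/10 → 14 → O; chars AO.
Square: 18.08472/2 → 9, 6.68190/1 → 6; chars 96.
Subsquare: 0.08472/0.0833333 → 1 → b, 0.68190/0.0416667 → 16 → q; chars bq.
Extended square: 0.00139/0.00833333 → 0, 0.01523/0.00416667 → 3; chars 03.

AO96bq03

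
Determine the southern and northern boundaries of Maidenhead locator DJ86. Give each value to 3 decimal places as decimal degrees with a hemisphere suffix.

6.000° N, 7.000° N

Field D=3, J=9: +3·20° lon, +9·10° lat → SW at lon -120°, lat 0°.
Square 8, 6: +8·2° lon, +6·1° lat → SW at lon -104°, lat 6°.
Cell spans 2° lon × 1° lat.
south 6.000° N, north 7.000° N.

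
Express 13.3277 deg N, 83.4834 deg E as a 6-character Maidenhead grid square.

Add 180° to longitude and 90° to latitude: 263.4834, 103.3277.
Field: 263.4834/20 → 13 → N, 103.3277/10 → 10 → K; chars NK.
Square: 3.4834/2 → 1, 3.3277/1 → 3; chars 13.
Subsquare: 1.4834/0.0833333 → 17 → r, 0.3277/0.0416667 → 7 → h; chars rh.

NK13rh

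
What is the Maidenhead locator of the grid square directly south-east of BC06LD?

BC06mc

Longitude subsquare l = 11; +1 → 12 = m.
Latitude subsquare d = 3; −1 → 2 = c.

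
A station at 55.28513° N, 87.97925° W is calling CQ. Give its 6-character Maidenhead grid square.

EO65ag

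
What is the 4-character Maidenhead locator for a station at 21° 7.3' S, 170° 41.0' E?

Add 180° to longitude and 90° to latitude: 350.68, 68.88.
Field: 350.68/20 → 17 → R, 68.88/10 → 6 → G; chars RG.
Square: 10.68/2 → 5, 8.88/1 → 8; chars 58.

RG58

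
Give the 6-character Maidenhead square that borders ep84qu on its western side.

Longitude subsquare q = 16; −1 → 15 = p.
The latitude characters are unchanged.

EP84pu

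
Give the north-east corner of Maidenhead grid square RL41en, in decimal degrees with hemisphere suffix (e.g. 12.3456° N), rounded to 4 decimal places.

Field R=17, L=11: +17·20° lon, +11·10° lat → SW at lon 160°, lat 20°.
Square 4, 1: +4·2° lon, +1·1° lat → SW at lon 168°, lat 21°.
Subsquare e=4, n=13: +4·0.0833333° lon, +13·0.0416667° lat → SW at lon 168.333°, lat 21.5417°.
Cell spans 0.0833333° lon × 0.0416667° lat. NE corner is SW corner plus one full cell.
latitude 21.5833° N, longitude 168.4167° E.

21.5833° N, 168.4167° E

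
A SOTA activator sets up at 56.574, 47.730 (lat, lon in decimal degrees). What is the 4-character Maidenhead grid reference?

Shift to the Maidenhead origin (180°W, 90°S): lon 227.73, lat 146.57.
Field: lon ⌊227.73/20⌋ = 11 → L; lat ⌊146.57/10⌋ = 14 → O.
Square: lon ⌊7.73/2⌋ = 3; lat ⌊6.57/1⌋ = 6.

LO36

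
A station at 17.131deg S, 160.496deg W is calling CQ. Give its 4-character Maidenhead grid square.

AH92

Shift to the Maidenhead origin (180°W, 90°S): lon 19.50, lat 72.87.
Field: 19.50/20 → 0 → A, 72.87/10 → 7 → H; chars AH.
Square: 19.50/2 → 9, 2.87/1 → 2; chars 92.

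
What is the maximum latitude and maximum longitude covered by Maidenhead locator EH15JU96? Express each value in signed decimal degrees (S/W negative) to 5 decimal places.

-14.13750, -97.16667

Field E=4, H=7: +4·20° lon, +7·10° lat → SW at lon -100°, lat -20°.
Square 1, 5: +1·2° lon, +5·1° lat → SW at lon -98°, lat -15°.
Subsquare j=9, u=20: +9·0.0833333° lon, +20·0.0416667° lat → SW at lon -97.25°, lat -14.1667°.
Extended square 9, 6: +9·0.00833333° lon, +6·0.00416667° lat → SW at lon -97.175°, lat -14.1417°.
Cell spans 0.00833333° lon × 0.00416667° lat. NE corner is SW corner plus one full cell.
latitude -14.13750, longitude -97.16667.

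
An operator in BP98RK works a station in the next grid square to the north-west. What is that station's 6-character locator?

Longitude subsquare r = 17; −1 → 16 = q.
Latitude subsquare k = 10; +1 → 11 = l.

BP98ql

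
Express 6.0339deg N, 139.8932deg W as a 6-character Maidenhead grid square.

CJ06ba

Add 180° to longitude and 90° to latitude: 40.1068, 96.0339.
Field (20°×10°, letters A–R): 40.1068/20 → 2 → C, 96.0339/10 → 9 → J; chars CJ.
Square (2°×1°, digits 0–9): 0.1068/2 → 0, 6.0339/1 → 6; chars 06.
Subsquare (5′×2.5′, letters a–x): 0.1068/0.0833333 → 1 → b, 0.0339/0.0416667 → 0 → a; chars ba.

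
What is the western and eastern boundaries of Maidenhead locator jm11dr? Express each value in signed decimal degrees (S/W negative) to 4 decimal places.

2.2500, 2.3333

Field J=9, M=12: +9·20° lon, +12·10° lat → SW at lon 0°, lat 30°.
Square 1, 1: +1·2° lon, +1·1° lat → SW at lon 2°, lat 31°.
Subsquare d=3, r=17: +3·0.0833333° lon, +17·0.0416667° lat → SW at lon 2.25°, lat 31.7083°.
Cell spans 0.0833333° lon × 0.0416667° lat.
west 2.2500, east 2.3333.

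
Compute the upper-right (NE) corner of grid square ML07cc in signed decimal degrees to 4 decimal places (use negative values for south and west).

Field M=12, L=11: +12·20° lon, +11·10° lat → SW at lon 60°, lat 20°.
Square 0, 7: +0·2° lon, +7·1° lat → SW at lon 60°, lat 27°.
Subsquare c=2, c=2: +2·0.0833333° lon, +2·0.0416667° lat → SW at lon 60.1667°, lat 27.0833°.
Cell spans 0.0833333° lon × 0.0416667° lat. NE corner is SW corner plus one full cell.
latitude 27.1250, longitude 60.2500.

27.1250, 60.2500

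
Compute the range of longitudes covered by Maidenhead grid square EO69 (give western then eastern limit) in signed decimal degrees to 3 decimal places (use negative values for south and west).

-88.000, -86.000

Field E=4, O=14: +4·20° lon, +14·10° lat → SW at lon -100°, lat 50°.
Square 6, 9: +6·2° lon, +9·1° lat → SW at lon -88°, lat 59°.
Cell spans 2° lon × 1° lat.
west -88.000, east -86.000.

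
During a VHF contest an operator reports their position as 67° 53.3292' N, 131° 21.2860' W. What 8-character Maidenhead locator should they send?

Add 180° to longitude and 90° to latitude: 48.64523, 157.88882.
Field: lon ⌊48.64523/20⌋ = 2 → C; lat ⌊157.88882/10⌋ = 15 → P.
Square: lon ⌊8.64523/2⌋ = 4; lat ⌊7.88882/1⌋ = 7.
Subsquare: lon ⌊0.64523/0.0833333⌋ = 7 → h; lat ⌊0.88882/0.0416667⌋ = 21 → v.
Extended square: lon ⌊0.06190/0.00833333⌋ = 7; lat ⌊0.01382/0.00416667⌋ = 3.

CP47hv73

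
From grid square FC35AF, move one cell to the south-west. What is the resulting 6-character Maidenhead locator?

FC25xe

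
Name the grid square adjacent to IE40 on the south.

Latitude square 0; −1 → -1, wraps to 9, carry into field.
Latitude field E = 4; −1 → 3 = D.
The longitude characters are unchanged.

ID49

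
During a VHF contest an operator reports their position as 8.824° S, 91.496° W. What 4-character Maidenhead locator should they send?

EI41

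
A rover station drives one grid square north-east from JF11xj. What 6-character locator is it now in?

Longitude subsquare x = 23; +1 → 24, wraps to 0 = a, carry into square.
Longitude square 1; +1 → 2.
Latitude subsquare j = 9; +1 → 10 = k.

JF21ak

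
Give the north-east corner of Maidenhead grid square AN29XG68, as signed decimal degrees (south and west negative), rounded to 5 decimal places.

49.28750, -174.02500

Field A=0, N=13: +0·20° lon, +13·10° lat → SW at lon -180°, lat 40°.
Square 2, 9: +2·2° lon, +9·1° lat → SW at lon -176°, lat 49°.
Subsquare x=23, g=6: +23·0.0833333° lon, +6·0.0416667° lat → SW at lon -174.083°, lat 49.25°.
Extended square 6, 8: +6·0.00833333° lon, +8·0.00416667° lat → SW at lon -174.033°, lat 49.2833°.
Cell spans 0.00833333° lon × 0.00416667° lat. NE corner is SW corner plus one full cell.
latitude 49.28750, longitude -174.02500.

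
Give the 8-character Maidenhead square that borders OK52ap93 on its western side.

Longitude extended square 9; −1 → 8.
The latitude characters are unchanged.

OK52ap83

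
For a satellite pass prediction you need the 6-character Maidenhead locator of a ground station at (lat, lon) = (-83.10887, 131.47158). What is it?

Add 180° to longitude and 90° to latitude: 311.4716, 6.8911.
Field (20°×10°, letters A–R): 311.4716/20 → 15 → P, 6.8911/10 → 0 → A; chars PA.
Square (2°×1°, digits 0–9): 11.4716/2 → 5, 6.8911/1 → 6; chars 56.
Subsquare (5′×2.5′, letters a–x): 1.4716/0.0833333 → 17 → r, 0.8911/0.0416667 → 21 → v; chars rv.

PA56rv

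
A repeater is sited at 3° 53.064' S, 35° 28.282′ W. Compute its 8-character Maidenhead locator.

HI26gc37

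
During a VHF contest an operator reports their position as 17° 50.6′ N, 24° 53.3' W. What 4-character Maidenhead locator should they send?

HK77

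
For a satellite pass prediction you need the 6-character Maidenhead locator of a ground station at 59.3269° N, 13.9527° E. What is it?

JO69xh

Offset from 180°W / 90°S: lon 193.9527°, lat 149.3269°.
Field: lon ⌊193.9527/20⌋ = 9 → J; lat ⌊149.3269/10⌋ = 14 → O.
Square: lon ⌊13.9527/2⌋ = 6; lat ⌊9.3269/1⌋ = 9.
Subsquare: lon ⌊1.9527/0.0833333⌋ = 23 → x; lat ⌊0.3269/0.0416667⌋ = 7 → h.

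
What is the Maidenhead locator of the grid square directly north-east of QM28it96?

QM28jt07

Longitude extended square 9; +1 → 10, wraps to 0, carry into subsquare.
Longitude subsquare i = 8; +1 → 9 = j.
Latitude extended square 6; +1 → 7.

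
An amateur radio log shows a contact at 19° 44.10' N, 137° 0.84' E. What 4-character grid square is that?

Offset from 180°W / 90°S: lon 317.01°, lat 109.73°.
Field (20°×10°, letters A–R): lon ⌊317.01/20⌋ = 15 → P; lat ⌊109.73/10⌋ = 10 → K.
Square (2°×1°, digits 0–9): lon ⌊17.01/2⌋ = 8; lat ⌊9.73/1⌋ = 9.

PK89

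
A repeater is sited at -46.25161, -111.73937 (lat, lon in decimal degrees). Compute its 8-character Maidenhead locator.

Offset from 180°W / 90°S: lon 68.26063°, lat 43.74839°.
Field: lon ⌊68.26063/20⌋ = 3 → D; lat ⌊43.74839/10⌋ = 4 → E.
Square: lon ⌊8.26063/2⌋ = 4; lat ⌊3.74839/1⌋ = 3.
Subsquare: lon ⌊0.26063/0.0833333⌋ = 3 → d; lat ⌊0.74839/0.0416667⌋ = 17 → r.
Extended square: lon ⌊0.01063/0.00833333⌋ = 1; lat ⌊0.04006/0.00416667⌋ = 9.

DE43dr19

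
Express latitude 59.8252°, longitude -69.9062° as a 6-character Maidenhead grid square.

Shift to the Maidenhead origin (180°W, 90°S): lon 110.0938, lat 149.8252.
Field: lon ⌊110.0938/20⌋ = 5 → F; lat ⌊149.8252/10⌋ = 14 → O.
Square: lon ⌊10.0938/2⌋ = 5; lat ⌊9.8252/1⌋ = 9.
Subsquare: lon ⌊0.0938/0.0833333⌋ = 1 → b; lat ⌊0.8252/0.0416667⌋ = 19 → t.

FO59bt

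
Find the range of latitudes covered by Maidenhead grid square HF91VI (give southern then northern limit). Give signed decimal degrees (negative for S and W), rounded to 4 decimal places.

Field H=7, F=5: +7·20° lon, +5·10° lat → SW at lon -40°, lat -40°.
Square 9, 1: +9·2° lon, +1·1° lat → SW at lon -22°, lat -39°.
Subsquare v=21, i=8: +21·0.0833333° lon, +8·0.0416667° lat → SW at lon -20.25°, lat -38.6667°.
Cell spans 0.0833333° lon × 0.0416667° lat.
south -38.6667, north -38.6250.

-38.6667, -38.6250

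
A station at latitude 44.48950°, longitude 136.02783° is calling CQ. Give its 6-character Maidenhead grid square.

Offset from 180°W / 90°S: lon 316.0278°, lat 134.4895°.
Field (20°×10°, letters A–R): lon ⌊316.0278/20⌋ = 15 → P; lat ⌊134.4895/10⌋ = 13 → N.
Square (2°×1°, digits 0–9): lon ⌊16.0278/2⌋ = 8; lat ⌊4.4895/1⌋ = 4.
Subsquare (5′×2.5′, letters a–x): lon ⌊0.0278/0.0833333⌋ = 0 → a; lat ⌊0.4895/0.0416667⌋ = 11 → l.

PN84al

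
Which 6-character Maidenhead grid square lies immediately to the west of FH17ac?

FH07xc

Longitude subsquare a = 0; −1 → -1, wraps to 23 = x, carry into square.
Longitude square 1; −1 → 0.
The latitude characters are unchanged.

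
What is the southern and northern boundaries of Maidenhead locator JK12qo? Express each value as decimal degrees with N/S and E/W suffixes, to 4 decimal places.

Field J=9, K=10: +9·20° lon, +10·10° lat → SW at lon 0°, lat 10°.
Square 1, 2: +1·2° lon, +2·1° lat → SW at lon 2°, lat 12°.
Subsquare q=16, o=14: +16·0.0833333° lon, +14·0.0416667° lat → SW at lon 3.33333°, lat 12.5833°.
Cell spans 0.0833333° lon × 0.0416667° lat.
south 12.5833° N, north 12.6250° N.

12.5833° N, 12.6250° N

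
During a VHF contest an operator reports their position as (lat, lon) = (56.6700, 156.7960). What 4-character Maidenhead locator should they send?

QO86

Add 180° to longitude and 90° to latitude: 336.80, 146.67.
Field (20°×10°, letters A–R): 336.80/20 → 16 → Q, 146.67/10 → 14 → O; chars QO.
Square (2°×1°, digits 0–9): 16.80/2 → 8, 6.67/1 → 6; chars 86.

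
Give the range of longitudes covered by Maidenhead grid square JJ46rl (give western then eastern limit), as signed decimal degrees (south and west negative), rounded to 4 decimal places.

Field J=9, J=9: +9·20° lon, +9·10° lat → SW at lon 0°, lat 0°.
Square 4, 6: +4·2° lon, +6·1° lat → SW at lon 8°, lat 6°.
Subsquare r=17, l=11: +17·0.0833333° lon, +11·0.0416667° lat → SW at lon 9.41667°, lat 6.45833°.
Cell spans 0.0833333° lon × 0.0416667° lat.
west 9.4167, east 9.5000.

9.4167, 9.5000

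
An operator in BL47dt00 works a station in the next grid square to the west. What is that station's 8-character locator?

BL47ct90

Longitude extended square 0; −1 → -1, wraps to 9, carry into subsquare.
Longitude subsquare d = 3; −1 → 2 = c.
The latitude characters are unchanged.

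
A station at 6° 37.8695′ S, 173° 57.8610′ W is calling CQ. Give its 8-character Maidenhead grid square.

AI33ai48

Offset from 180°W / 90°S: lon 6.03565°, lat 83.36884°.
Field: lon ⌊6.03565/20⌋ = 0 → A; lat ⌊83.36884/10⌋ = 8 → I.
Square: lon ⌊6.03565/2⌋ = 3; lat ⌊3.36884/1⌋ = 3.
Subsquare: lon ⌊0.03565/0.0833333⌋ = 0 → a; lat ⌊0.36884/0.0416667⌋ = 8 → i.
Extended square: lon ⌊0.03565/0.00833333⌋ = 4; lat ⌊0.03551/0.00416667⌋ = 8.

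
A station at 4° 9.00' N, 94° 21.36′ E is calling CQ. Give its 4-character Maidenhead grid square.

Shift to the Maidenhead origin (180°W, 90°S): lon 274.36, lat 94.15.
Field (20°×10°, letters A–R): lon ⌊274.36/20⌋ = 13 → N; lat ⌊94.15/10⌋ = 9 → J.
Square (2°×1°, digits 0–9): lon ⌊14.36/2⌋ = 7; lat ⌊4.15/1⌋ = 4.

NJ74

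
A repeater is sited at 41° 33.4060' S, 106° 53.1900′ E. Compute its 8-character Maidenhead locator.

OE38kk66

Add 180° to longitude and 90° to latitude: 286.88650, 48.44323.
Field: lon ⌊286.88650/20⌋ = 14 → O; lat ⌊48.44323/10⌋ = 4 → E.
Square: lon ⌊6.88650/2⌋ = 3; lat ⌊8.44323/1⌋ = 8.
Subsquare: lon ⌊0.88650/0.0833333⌋ = 10 → k; lat ⌊0.44323/0.0416667⌋ = 10 → k.
Extended square: lon ⌊0.05317/0.00833333⌋ = 6; lat ⌊0.02657/0.00416667⌋ = 6.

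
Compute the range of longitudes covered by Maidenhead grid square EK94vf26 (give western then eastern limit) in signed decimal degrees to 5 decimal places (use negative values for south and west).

-80.23333, -80.22500

Field E=4, K=10: +4·20° lon, +10·10° lat → SW at lon -100°, lat 10°.
Square 9, 4: +9·2° lon, +4·1° lat → SW at lon -82°, lat 14°.
Subsquare v=21, f=5: +21·0.0833333° lon, +5·0.0416667° lat → SW at lon -80.25°, lat 14.2083°.
Extended square 2, 6: +2·0.00833333° lon, +6·0.00416667° lat → SW at lon -80.2333°, lat 14.2333°.
Cell spans 0.00833333° lon × 0.00416667° lat.
west -80.23333, east -80.22500.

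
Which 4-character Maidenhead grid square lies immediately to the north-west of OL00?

Longitude square 0; −1 → -1, wraps to 9, carry into field.
Longitude field O = 14; −1 → 13 = N.
Latitude square 0; +1 → 1.

NL91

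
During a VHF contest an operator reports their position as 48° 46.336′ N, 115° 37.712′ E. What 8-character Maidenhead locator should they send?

ON78ts55

Add 180° to longitude and 90° to latitude: 295.62853, 138.77227.
Field: 295.62853/20 → 14 → O, 138.77227/10 → 13 → N; chars ON.
Square: 15.62853/2 → 7, 8.77227/1 → 8; chars 78.
Subsquare: 1.62853/0.0833333 → 19 → t, 0.77227/0.0416667 → 18 → s; chars ts.
Extended square: 0.04520/0.00833333 → 5, 0.02227/0.00416667 → 5; chars 55.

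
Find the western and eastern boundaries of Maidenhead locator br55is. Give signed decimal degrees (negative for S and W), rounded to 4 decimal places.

-149.3333, -149.2500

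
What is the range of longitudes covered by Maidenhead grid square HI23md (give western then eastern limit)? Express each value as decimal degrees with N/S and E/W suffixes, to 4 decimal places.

Field H=7, I=8: +7·20° lon, +8·10° lat → SW at lon -40°, lat -10°.
Square 2, 3: +2·2° lon, +3·1° lat → SW at lon -36°, lat -7°.
Subsquare m=12, d=3: +12·0.0833333° lon, +3·0.0416667° lat → SW at lon -35°, lat -6.875°.
Cell spans 0.0833333° lon × 0.0416667° lat.
west 35.0000° W, east 34.9167° W.

35.0000° W, 34.9167° W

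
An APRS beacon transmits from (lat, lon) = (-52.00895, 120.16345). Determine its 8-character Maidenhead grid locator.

PD07bx97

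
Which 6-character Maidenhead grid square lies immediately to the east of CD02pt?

CD02qt

Longitude subsquare p = 15; +1 → 16 = q.
The latitude characters are unchanged.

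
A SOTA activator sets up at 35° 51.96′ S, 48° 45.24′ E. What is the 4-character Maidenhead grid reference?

Offset from 180°W / 90°S: lon 228.75°, lat 54.13°.
Field: 228.75/20 → 11 → L, 54.13/10 → 5 → F; chars LF.
Square: 8.75/2 → 4, 4.13/1 → 4; chars 44.

LF44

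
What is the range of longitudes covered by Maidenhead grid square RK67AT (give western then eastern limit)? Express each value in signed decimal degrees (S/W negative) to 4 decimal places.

Field R=17, K=10: +17·20° lon, +10·10° lat → SW at lon 160°, lat 10°.
Square 6, 7: +6·2° lon, +7·1° lat → SW at lon 172°, lat 17°.
Subsquare a=0, t=19: +0·0.0833333° lon, +19·0.0416667° lat → SW at lon 172°, lat 17.7917°.
Cell spans 0.0833333° lon × 0.0416667° lat.
west 172.0000, east 172.0833.

172.0000, 172.0833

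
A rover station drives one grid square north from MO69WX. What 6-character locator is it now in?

Latitude subsquare x = 23; +1 → 24, wraps to 0 = a, carry into square.
Latitude square 9; +1 → 10, wraps to 0, carry into field.
Latitude field O = 14; +1 → 15 = P.
The longitude characters are unchanged.

MP60wa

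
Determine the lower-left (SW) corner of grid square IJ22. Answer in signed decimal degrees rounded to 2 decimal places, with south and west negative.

2.00, -16.00

Field I=8, J=9: +8·20° lon, +9·10° lat → SW at lon -20°, lat 0°.
Square 2, 2: +2·2° lon, +2·1° lat → SW at lon -16°, lat 2°.
latitude 2.00, longitude -16.00.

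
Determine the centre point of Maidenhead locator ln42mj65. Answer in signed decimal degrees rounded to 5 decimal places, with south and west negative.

Field L=11, N=13: +11·20° lon, +13·10° lat → SW at lon 40°, lat 40°.
Square 4, 2: +4·2° lon, +2·1° lat → SW at lon 48°, lat 42°.
Subsquare m=12, j=9: +12·0.0833333° lon, +9·0.0416667° lat → SW at lon 49°, lat 42.375°.
Extended square 6, 5: +6·0.00833333° lon, +5·0.00416667° lat → SW at lon 49.05°, lat 42.3958°.
Cell spans 0.00833333° lon × 0.00416667° lat. Centre is SW corner plus half of each.
latitude 42.39792, longitude 49.05417.

42.39792, 49.05417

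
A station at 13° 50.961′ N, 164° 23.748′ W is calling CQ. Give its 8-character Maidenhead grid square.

Add 180° to longitude and 90° to latitude: 15.60420, 103.84935.
Field (20°×10°, letters A–R): lon ⌊15.60420/20⌋ = 0 → A; lat ⌊103.84935/10⌋ = 10 → K.
Square (2°×1°, digits 0–9): lon ⌊15.60420/2⌋ = 7; lat ⌊3.84935/1⌋ = 3.
Subsquare (5′×2.5′, letters a–x): lon ⌊1.60420/0.0833333⌋ = 19 → t; lat ⌊0.84935/0.0416667⌋ = 20 → u.
Extended square (30″×15″, digits 0–9): lon ⌊0.02087/0.00833333⌋ = 2; lat ⌊0.01602/0.00416667⌋ = 3.

AK73tu23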